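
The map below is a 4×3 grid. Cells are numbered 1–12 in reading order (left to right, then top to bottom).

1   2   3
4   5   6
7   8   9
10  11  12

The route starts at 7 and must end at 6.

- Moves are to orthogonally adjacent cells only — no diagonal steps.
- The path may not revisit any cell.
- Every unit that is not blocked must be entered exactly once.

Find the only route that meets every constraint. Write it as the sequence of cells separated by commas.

7, 10, 11, 12, 9, 8, 5, 4, 1, 2, 3, 6

Need to visit all 12 open cells exactly once, starting at 7 and ending at 6.
Route from 7: down to 10, 2× right (reaching 12), up to 9, left to 8, up to 5, left to 4, up to 1, 2× right (reaching 3), down to 6 — 11 moves in all.
Check: all 12 open cells covered.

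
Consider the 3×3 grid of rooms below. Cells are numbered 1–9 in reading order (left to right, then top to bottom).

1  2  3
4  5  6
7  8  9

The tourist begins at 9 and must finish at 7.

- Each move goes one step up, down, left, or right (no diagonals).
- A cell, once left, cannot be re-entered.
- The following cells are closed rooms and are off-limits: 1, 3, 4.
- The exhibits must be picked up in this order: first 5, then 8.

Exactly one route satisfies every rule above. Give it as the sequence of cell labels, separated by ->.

9 -> 6 -> 5 -> 8 -> 7

The waypoints must appear in the order 5, 8, with no cell reused.
Route from 9: up 1 to 6, left 1 to 5, down 1 to 8, left 1 to 7 — 4 moves in all.
Check: order respected (5 at step 2, 8 at step 3).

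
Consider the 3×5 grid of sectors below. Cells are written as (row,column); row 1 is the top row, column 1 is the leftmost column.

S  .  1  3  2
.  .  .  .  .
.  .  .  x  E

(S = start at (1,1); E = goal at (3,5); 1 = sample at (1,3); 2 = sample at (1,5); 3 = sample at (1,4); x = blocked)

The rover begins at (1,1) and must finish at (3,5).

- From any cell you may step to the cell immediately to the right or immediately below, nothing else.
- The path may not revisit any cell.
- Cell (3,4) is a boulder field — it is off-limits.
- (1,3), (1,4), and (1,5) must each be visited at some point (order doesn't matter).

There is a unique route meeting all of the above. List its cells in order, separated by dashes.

Moves only go right or down, so the column and row indices never decrease.
Route from (1,1): 4× right (reaching (1,5)), 2× down (reaching (3,5)) — 6 moves in all.
Check: all required cells visited.

(1,1) - (1,2) - (1,3) - (1,4) - (1,5) - (2,5) - (3,5)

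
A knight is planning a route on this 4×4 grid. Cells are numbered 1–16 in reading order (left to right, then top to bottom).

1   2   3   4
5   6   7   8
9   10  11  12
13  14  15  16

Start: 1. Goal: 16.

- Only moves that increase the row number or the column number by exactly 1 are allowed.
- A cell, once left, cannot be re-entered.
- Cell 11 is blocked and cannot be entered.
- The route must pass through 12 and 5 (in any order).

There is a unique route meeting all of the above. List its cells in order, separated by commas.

1, 5, 6, 7, 8, 12, 16

Moves only go right or down, so the column and row indices never decrease.
Route from 1: down 1 to 5, right 3 to 8, down 2 to 16 — 6 moves in all.
Check: all required cells visited.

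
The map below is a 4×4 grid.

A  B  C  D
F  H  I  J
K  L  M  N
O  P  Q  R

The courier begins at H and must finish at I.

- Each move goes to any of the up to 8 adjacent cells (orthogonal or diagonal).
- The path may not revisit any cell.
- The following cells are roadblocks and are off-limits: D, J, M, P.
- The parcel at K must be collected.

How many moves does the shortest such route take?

3

Any route passes through K somewhere between H and I. Summing Chebyshev distances along the two legs (H → K → I) gives a lower bound of 1 + 2 = 3 moves.
A route of 3 moves achieves this: H → K → L → I.
Since 3 matches the lower bound, it is optimal.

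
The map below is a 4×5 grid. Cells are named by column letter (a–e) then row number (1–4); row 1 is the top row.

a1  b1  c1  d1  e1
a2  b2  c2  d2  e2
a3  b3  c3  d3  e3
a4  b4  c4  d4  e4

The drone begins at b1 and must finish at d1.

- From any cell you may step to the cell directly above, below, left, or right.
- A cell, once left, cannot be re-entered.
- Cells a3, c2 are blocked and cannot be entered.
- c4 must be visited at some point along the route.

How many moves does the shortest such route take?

8

Any route passes through c4 somewhere between b1 and d1. Summing Manhattan distances along the two legs (b1 → c4 → d1) gives a lower bound of 4 + 4 = 8 moves.
A route of 8 moves achieves this: b1 → b2 → b3 → b4 → c4 → c3 → d3 → d2 → d1.
Since 8 matches the lower bound, it is optimal.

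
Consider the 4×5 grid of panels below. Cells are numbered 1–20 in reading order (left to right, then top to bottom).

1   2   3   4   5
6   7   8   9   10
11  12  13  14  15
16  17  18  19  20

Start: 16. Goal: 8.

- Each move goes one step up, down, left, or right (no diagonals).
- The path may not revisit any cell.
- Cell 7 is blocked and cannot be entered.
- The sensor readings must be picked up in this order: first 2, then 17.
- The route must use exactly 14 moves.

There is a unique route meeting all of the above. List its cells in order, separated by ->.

16 -> 11 -> 6 -> 1 -> 2 -> 3 -> 4 -> 9 -> 14 -> 19 -> 18 -> 17 -> 12 -> 13 -> 8

The waypoints must appear in the order 2, 17, with no cell reused.
Route from 16: up 3 to 1, right 3 to 4, down 3 to 19, left 2 to 17, up 1 to 12, right 1 to 13, up 1 to 8 — 14 moves in all.
Check: order respected (2 at step 4, 17 at step 11); 14 moves as required.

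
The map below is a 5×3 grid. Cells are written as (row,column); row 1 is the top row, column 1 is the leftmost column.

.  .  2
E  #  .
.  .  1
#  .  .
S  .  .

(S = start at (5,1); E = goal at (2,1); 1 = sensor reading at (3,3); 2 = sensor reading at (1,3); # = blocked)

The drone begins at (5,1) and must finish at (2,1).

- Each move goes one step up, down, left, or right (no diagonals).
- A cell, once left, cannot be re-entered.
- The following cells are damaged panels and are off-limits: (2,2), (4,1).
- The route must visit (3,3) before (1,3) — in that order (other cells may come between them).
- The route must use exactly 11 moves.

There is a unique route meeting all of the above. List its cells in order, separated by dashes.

(5,1) - (5,2) - (5,3) - (4,3) - (4,2) - (3,2) - (3,3) - (2,3) - (1,3) - (1,2) - (1,1) - (2,1)

The waypoints must appear in the order (3,3), (1,3), with no cell reused.
Route from (5,1): right 2 to (5,3), up 1 to (4,3), left 1 to (4,2), up 1 to (3,2), right 1 to (3,3), up 2 to (1,3), left 2 to (1,1), down 1 to (2,1) — 11 moves in all.
Check: order respected (1 at step 6, 2 at step 8); 11 moves as required.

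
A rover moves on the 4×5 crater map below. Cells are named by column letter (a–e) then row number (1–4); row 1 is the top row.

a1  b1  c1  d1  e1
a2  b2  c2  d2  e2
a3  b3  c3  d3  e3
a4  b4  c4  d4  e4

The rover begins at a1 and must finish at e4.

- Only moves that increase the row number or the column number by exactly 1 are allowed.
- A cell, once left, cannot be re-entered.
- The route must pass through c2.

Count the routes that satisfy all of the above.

A right/down-only route from a1 to e4 makes exactly 3 down-moves and 4 right-moves in some order.
With no other constraints that would be C(7,3) = 35 routes.
Split at c2 and multiply the segment counts: a1→c2: 3; c2→e4: 6; product = 18.
That gives 18 routes.

18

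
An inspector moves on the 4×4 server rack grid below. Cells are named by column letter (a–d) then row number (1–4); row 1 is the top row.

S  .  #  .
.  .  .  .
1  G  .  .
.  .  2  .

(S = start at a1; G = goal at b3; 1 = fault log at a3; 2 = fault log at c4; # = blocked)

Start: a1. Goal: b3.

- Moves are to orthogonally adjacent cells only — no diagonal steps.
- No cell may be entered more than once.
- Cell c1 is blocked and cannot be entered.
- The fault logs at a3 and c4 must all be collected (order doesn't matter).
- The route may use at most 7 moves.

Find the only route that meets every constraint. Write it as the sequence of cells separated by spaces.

The 7-move cap with required stops at a3, c4 leaves no slack for detours.
Route from a1: 3× down (reaching a4), 2× right (reaching c4), up to c3, left to b3 — 7 moves in all.
Check: all required cells visited; 7 ≤ 7 moves.

a1 a2 a3 a4 b4 c4 c3 b3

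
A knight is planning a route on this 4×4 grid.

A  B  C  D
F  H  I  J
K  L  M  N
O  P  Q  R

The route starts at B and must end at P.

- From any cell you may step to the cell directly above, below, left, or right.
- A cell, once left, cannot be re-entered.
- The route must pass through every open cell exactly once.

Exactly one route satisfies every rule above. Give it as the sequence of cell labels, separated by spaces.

Need to visit all 16 open cells exactly once, starting at B and ending at P.
Cell O has only two open neighbours (K and P), so the path must pass straight through it: one of those is the cell it's entered from and the other is where it exits.
Route from B: left 1 to A, down 1 to F, right 2 to I, up 1 to C, right 1 to D, down 3 to R, left 1 to Q, up 1 to M, left 2 to K, down 1 to O, right 1 to P — 15 moves in all.
Check: all 16 open cells covered.

B A F H I C D J N R Q M L K O P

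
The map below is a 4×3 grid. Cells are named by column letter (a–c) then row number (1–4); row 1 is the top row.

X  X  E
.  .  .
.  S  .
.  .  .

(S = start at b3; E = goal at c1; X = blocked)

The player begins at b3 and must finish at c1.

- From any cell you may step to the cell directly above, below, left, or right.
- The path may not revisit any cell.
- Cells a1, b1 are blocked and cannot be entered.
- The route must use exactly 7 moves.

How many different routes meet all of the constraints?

Need simple routes of exactly 7 moves from b3 to c1 (Manhattan distance 3, so 2 moves are spent on a detour and 2 undoing it).
Enumerating: b3 b4 a4 a3 a2 b2 c2 c1 | b3 a3 a4 b4 c4 c3 c2 c1.
That gives 2 routes.

2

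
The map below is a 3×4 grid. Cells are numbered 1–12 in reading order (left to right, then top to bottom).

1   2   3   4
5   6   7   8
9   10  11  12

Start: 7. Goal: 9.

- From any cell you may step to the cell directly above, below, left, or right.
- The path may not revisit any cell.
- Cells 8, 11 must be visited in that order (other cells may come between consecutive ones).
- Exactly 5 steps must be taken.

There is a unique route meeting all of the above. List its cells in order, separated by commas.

The waypoints must appear in the order 8, 11, with no cell reused.
Route from 7: right to 8, down to 12, 3× left (reaching 9) — 5 moves in all.
Check: order respected (8 at step 1, 11 at step 3); 5 moves as required.

7, 8, 12, 11, 10, 9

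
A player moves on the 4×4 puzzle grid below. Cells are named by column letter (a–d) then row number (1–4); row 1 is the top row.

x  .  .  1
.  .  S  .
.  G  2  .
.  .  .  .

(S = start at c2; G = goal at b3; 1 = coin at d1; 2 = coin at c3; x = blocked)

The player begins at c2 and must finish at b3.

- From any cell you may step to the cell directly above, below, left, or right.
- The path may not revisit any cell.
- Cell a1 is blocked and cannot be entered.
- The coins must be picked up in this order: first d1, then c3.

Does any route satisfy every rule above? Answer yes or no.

yes

One route that works: c2 → c1 → d1 → d2 → d3 → c3 → b3.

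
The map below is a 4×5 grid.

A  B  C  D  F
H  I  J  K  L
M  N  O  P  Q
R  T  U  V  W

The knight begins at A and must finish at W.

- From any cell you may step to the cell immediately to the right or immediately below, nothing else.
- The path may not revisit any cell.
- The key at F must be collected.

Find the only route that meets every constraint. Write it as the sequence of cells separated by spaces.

Moves only go right or down, so the column and row indices never decrease.
Route from A: right 4 to F, down 3 to W — 7 moves in all.
Check: all required cells visited.

A B C D F L Q W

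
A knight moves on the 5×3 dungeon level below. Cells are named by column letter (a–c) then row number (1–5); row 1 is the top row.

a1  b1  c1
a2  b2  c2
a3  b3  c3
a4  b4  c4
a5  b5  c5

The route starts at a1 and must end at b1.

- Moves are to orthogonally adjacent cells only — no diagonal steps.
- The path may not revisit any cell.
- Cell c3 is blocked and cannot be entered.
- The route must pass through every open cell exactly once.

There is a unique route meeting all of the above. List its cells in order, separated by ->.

a1 -> a2 -> a3 -> a4 -> a5 -> b5 -> c5 -> c4 -> b4 -> b3 -> b2 -> c2 -> c1 -> b1

Need to visit all 14 open cells exactly once, starting at a1 and ending at b1.
Route from a1: down 4 to a5, right 2 to c5, up 1 to c4, left 1 to b4, up 2 to b2, right 1 to c2, up 1 to c1, left 1 to b1 — 13 moves in all.
Check: all 14 open cells covered.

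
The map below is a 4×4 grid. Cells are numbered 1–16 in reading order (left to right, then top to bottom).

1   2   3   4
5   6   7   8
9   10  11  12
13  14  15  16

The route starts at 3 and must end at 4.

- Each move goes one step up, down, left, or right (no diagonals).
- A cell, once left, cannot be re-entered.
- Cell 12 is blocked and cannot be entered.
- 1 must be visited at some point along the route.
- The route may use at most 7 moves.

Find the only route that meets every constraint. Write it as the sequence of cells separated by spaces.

The budget equals the shortest possible length, so every move has to be on a shortest route through the required cells.
Route from 3: left 2 to 1, down 1 to 5, right 3 to 8, up 1 to 4 — 7 moves in all.
Check: all required cells visited; 7 ≤ 7 moves.

3 2 1 5 6 7 8 4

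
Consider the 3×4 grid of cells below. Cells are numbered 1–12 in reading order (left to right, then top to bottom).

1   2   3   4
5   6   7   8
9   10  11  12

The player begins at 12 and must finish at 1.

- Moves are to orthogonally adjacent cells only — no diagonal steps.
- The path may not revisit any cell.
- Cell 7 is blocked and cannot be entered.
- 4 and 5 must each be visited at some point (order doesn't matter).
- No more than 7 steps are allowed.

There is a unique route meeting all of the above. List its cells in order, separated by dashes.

12 - 8 - 4 - 3 - 2 - 6 - 5 - 1

Any route must reach 4 and 5 and still end at 1 within 7 moves, so the order of the required stops is forced.
Route from 12: up 2 to 4, left 2 to 2, down 1 to 6, left 1 to 5, up 1 to 1 — 7 moves in all.
Check: all required cells visited; 7 ≤ 7 moves.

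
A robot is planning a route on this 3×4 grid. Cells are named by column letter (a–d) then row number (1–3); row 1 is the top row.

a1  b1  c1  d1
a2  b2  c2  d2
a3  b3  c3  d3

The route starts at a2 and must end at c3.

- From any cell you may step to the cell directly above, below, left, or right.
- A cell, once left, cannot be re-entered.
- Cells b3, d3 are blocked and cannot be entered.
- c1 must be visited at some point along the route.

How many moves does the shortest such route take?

5

Any route passes through c1 somewhere between a2 and c3. Summing Manhattan distances along the two legs (a2 → c1 → c3) gives a lower bound of 3 + 2 = 5 moves.
A route of 5 moves achieves this: a2 → a1 → b1 → c1 → c2 → c3.
Since 5 matches the lower bound, it is optimal.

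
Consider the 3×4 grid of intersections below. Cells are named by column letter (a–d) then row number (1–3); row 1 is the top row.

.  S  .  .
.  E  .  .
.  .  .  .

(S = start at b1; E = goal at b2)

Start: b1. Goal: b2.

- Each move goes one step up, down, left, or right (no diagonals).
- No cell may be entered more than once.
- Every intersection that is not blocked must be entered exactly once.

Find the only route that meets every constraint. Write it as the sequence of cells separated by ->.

b1 -> a1 -> a2 -> a3 -> b3 -> c3 -> d3 -> d2 -> d1 -> c1 -> c2 -> b2

Need to visit all 12 open cells exactly once, starting at b1 and ending at b2.
Route from b1: left 1 to a1, down 2 to a3, right 3 to d3, up 2 to d1, left 1 to c1, down 1 to c2, left 1 to b2 — 11 moves in all.
Check: all 12 open cells covered.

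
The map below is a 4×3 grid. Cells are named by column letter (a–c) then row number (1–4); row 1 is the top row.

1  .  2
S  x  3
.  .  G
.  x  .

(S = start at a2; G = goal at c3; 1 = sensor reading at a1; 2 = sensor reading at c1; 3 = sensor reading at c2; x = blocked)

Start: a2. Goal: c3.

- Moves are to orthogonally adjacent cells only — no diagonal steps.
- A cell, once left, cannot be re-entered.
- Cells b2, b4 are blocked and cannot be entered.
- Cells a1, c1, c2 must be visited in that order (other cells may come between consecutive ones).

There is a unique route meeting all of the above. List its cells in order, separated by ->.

The waypoints must appear in the order a1, c1, c2, with no cell reused.
Route from a2: up 1 to a1, right 2 to c1, down 2 to c3 — 5 moves in all.
Check: order respected (1 at step 1, 2 at step 3, 3 at step 4).

a2 -> a1 -> b1 -> c1 -> c2 -> c3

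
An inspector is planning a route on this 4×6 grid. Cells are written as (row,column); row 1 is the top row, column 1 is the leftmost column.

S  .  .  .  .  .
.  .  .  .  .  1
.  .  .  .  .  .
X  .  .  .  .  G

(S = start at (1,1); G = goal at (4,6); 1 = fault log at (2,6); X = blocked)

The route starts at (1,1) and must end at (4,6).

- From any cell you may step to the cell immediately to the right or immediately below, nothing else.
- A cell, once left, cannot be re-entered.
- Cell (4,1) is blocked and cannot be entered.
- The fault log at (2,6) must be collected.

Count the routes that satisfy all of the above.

A right/down-only route from (1,1) to (4,6) makes exactly 3 down-moves and 5 right-moves in some order.
With no other constraints that would be C(8,3) = 56 routes.
Split at (2,6) and multiply the segment counts (each segment already excludes blocked cells): (1,1)→(2,6): 6; (2,6)→(4,6): 1; product = 6.
That gives 6 routes.

6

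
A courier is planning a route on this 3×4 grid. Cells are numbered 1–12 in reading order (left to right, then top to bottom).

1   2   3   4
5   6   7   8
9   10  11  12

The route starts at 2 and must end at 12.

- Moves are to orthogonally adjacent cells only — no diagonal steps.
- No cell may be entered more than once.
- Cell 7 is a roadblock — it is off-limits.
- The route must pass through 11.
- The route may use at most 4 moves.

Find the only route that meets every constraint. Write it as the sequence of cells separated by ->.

2 -> 6 -> 10 -> 11 -> 12

Any route must reach 11 and still end at 12 within 4 moves, so the order of the required stops is forced.
Route from 2: down 2 to 10, right 2 to 12 — 4 moves in all.
Check: all required cells visited; 4 ≤ 4 moves.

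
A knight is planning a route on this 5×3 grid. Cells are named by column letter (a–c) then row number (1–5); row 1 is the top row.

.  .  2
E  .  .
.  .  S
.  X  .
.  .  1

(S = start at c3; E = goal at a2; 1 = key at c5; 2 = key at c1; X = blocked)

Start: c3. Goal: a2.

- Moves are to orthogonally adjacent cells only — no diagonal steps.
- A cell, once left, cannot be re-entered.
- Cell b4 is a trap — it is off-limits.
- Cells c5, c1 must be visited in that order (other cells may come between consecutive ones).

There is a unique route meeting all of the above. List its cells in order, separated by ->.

The waypoints must appear in the order c5, c1, with no cell reused.
Route from c3: 2× down (reaching c5), 2× left (reaching a5), 2× up (reaching a3), right to b3, up to b2, right to c2, up to c1, 2× left (reaching a1), down to a2 — 13 moves in all.
Check: order respected (1 at step 2, 2 at step 10).

c3 -> c4 -> c5 -> b5 -> a5 -> a4 -> a3 -> b3 -> b2 -> c2 -> c1 -> b1 -> a1 -> a2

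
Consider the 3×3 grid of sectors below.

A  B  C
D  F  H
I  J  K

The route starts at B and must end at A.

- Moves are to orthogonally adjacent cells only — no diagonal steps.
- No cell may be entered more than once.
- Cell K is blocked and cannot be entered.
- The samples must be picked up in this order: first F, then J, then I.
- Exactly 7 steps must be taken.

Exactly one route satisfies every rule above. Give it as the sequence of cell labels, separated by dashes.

B - C - H - F - J - I - D - A

The waypoints must appear in the order F, J, I, with no cell reused.
Route from B: right to C, down to H, left to F, down to J, left to I, 2× up (reaching A) — 7 moves in all.
Check: order respected (F at step 3, J at step 4, I at step 5); 7 moves as required.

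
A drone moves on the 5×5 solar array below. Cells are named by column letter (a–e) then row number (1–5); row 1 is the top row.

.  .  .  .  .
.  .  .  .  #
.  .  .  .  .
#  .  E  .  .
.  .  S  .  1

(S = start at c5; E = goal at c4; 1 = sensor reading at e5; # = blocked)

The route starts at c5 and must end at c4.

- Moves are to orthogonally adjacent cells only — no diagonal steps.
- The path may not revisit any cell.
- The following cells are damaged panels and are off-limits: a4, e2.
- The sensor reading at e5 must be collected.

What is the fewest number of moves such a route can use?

Any route passes through e5 somewhere between c5 and c4. Summing Manhattan distances along the two legs (c5 → e5 → c4) gives a lower bound of 2 + 3 = 5 moves.
A route of 5 moves achieves this: c5 → d5 → e5 → e4 → d4 → c4.
Since 5 matches the lower bound, it is optimal.

5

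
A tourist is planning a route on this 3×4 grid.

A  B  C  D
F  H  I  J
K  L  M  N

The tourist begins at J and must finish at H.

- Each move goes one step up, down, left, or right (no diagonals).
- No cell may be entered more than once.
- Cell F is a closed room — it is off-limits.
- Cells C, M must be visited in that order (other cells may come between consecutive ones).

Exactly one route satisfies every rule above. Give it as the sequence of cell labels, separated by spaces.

The waypoints must appear in the order C, M, with no cell reused.
Route from J: up 1 to D, left 1 to C, down 2 to M, left 1 to L, up 1 to H — 6 moves in all.
Check: order respected (C at step 2, M at step 4).

J D C I M L H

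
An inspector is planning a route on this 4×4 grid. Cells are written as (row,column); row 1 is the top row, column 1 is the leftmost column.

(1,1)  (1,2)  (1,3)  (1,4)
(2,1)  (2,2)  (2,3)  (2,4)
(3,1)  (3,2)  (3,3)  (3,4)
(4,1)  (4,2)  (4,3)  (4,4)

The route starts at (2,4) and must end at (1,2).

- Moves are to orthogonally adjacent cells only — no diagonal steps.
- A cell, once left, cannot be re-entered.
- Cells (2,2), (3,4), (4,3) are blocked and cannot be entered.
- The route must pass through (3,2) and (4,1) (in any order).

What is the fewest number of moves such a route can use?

Any route passes through (3,2) and (4,1) in some order between (2,4) and (1,2). Summing Manhattan distances along each leg and taking the cheapest ordering ((2,4) → (3,2) → (4,1) → (1,2)) gives a lower bound of 3 + 2 + 4 = 9 moves.
A route of 9 moves achieves this: (2,4) → (2,3) → (3,3) → (3,2) → (4,2) → (4,1) → (3,1) → (2,1) → (1,1) → (1,2).
Since 9 matches the lower bound, it is optimal.

9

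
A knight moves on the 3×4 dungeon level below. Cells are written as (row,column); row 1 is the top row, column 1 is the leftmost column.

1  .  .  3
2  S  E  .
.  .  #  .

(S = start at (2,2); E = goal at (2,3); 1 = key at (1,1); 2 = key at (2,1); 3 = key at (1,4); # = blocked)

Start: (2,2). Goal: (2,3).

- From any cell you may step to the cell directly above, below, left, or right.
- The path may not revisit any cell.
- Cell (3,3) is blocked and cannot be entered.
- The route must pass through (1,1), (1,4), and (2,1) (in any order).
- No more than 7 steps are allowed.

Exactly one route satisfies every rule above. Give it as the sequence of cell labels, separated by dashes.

(2,2) - (2,1) - (1,1) - (1,2) - (1,3) - (1,4) - (2,4) - (2,3)

The 7-move cap with required stops at (1,1), (1,4), (2,1) leaves no slack for detours.
Route from (2,2): left to (2,1), up to (1,1), 3× right (reaching (1,4)), down to (2,4), left to (2,3) — 7 moves in all.
Check: all required cells visited; 7 ≤ 7 moves.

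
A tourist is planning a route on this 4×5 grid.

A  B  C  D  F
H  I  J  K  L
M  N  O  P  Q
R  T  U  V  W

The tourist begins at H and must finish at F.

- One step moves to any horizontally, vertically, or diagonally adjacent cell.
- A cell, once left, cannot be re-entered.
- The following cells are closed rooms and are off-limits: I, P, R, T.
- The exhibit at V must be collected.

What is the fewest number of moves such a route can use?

Any route passes through V somewhere between H and F. Summing Chebyshev distances along the two legs (H → V → F) gives a lower bound of 3 + 3 = 6 moves.
A route of 6 moves achieves this: H → N → O → V → Q → K → F.
Since 6 matches the lower bound, it is optimal.

6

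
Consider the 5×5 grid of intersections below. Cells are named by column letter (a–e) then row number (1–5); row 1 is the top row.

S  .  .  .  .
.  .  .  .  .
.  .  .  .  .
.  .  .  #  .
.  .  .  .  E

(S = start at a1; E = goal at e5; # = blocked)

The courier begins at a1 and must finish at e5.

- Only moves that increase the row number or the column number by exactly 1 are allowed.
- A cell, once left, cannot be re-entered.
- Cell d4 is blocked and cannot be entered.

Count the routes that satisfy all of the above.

A right/down-only route from a1 to e5 makes exactly 4 down-moves and 4 right-moves in some order.
With no other constraints that would be C(8,4) = 70 routes.
Subtract routes through each blocked cell (inclusion–exclusion for overlaps): − through d4: 40 → 30.
That gives 30 routes.

30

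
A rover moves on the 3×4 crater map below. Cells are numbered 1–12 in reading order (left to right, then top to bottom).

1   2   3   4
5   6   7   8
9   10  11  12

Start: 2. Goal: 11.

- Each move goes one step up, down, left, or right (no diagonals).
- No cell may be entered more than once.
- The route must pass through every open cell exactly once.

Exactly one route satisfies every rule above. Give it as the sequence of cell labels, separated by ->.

2 -> 1 -> 5 -> 9 -> 10 -> 6 -> 7 -> 3 -> 4 -> 8 -> 12 -> 11

Need to visit all 12 open cells exactly once, starting at 2 and ending at 11.
Cell 9 has only two open neighbours (5 and 10), so the path must pass straight through it: one of those is the cell it's entered from and the other is where it exits.
Route from 2: left to 1, 2× down (reaching 9), right to 10, up to 6, right to 7, up to 3, right to 4, 2× down (reaching 12), left to 11 — 11 moves in all.
Check: all 12 open cells covered.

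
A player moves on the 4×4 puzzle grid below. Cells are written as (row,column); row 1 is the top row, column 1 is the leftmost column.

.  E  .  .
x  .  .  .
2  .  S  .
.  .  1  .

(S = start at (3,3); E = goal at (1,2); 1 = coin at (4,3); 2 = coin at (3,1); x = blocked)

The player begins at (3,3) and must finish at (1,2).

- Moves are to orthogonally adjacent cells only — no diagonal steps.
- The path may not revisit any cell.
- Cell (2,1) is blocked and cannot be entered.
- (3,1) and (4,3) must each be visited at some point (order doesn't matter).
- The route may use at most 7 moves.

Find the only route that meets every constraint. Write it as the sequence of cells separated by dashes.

Any route must reach (3,1) and (4,3) and still end at (1,2) within 7 moves, so the order of the required stops is forced.
Route from (3,3): down 1 to (4,3), left 2 to (4,1), up 1 to (3,1), right 1 to (3,2), up 2 to (1,2) — 7 moves in all.
Check: all required cells visited; 7 ≤ 7 moves.

(3,3) - (4,3) - (4,2) - (4,1) - (3,1) - (3,2) - (2,2) - (1,2)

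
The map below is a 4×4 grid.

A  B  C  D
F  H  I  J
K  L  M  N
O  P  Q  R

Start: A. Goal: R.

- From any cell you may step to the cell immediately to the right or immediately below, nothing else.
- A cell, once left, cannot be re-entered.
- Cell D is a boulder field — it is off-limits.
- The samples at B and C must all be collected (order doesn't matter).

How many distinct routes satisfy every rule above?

3

A right/down-only route from A to R makes exactly 3 down-moves and 3 right-moves in some order.
With no other constraints that would be C(6,3) = 20 routes.
A monotone route can only reach the required cells in the order B, C, so split there and multiply the segment counts (each segment already excludes blocked cells): A→B: 1; B→C: 1; C→R: 3; product = 3.
That gives 3 routes.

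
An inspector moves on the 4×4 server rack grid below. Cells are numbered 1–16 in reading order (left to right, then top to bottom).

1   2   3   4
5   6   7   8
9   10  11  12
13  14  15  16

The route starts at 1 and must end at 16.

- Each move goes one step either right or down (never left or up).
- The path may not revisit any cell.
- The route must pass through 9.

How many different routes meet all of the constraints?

A right/down-only route from 1 to 16 makes exactly 3 down-moves and 3 right-moves in some order.
With no other constraints that would be C(6,3) = 20 routes.
Split at 9 and multiply the segment counts: 1→9: 1; 9→16: 4; product = 4.
That gives 4 routes.

4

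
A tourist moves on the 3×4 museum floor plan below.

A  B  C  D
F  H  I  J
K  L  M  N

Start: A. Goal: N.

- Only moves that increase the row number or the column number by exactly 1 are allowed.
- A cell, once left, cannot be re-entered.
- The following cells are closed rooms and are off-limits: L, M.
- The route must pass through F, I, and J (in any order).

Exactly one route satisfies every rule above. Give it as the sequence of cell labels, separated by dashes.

A - F - H - I - J - N

Moves only go right or down, so the column and row indices never decrease.
Route from A: down 1 to F, right 3 to J, down 1 to N — 5 moves in all.
Check: all required cells visited.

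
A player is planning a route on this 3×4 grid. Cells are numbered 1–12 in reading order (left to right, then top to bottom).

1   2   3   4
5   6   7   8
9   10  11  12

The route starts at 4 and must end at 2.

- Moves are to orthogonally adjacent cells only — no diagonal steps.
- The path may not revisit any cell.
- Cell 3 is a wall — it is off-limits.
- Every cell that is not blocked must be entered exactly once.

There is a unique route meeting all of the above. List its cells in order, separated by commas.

Need to visit all 11 open cells exactly once, starting at 4 and ending at 2.
Cell 9 has only two open neighbours (5 and 10), so the path must pass straight through it: one of those is the cell it's entered from and the other is where it exits.
Route from 4: 2× down (reaching 12), left to 11, up to 7, left to 6, down to 10, left to 9, 2× up (reaching 1), right to 2 — 10 moves in all.
Check: all 11 open cells covered.

4, 8, 12, 11, 7, 6, 10, 9, 5, 1, 2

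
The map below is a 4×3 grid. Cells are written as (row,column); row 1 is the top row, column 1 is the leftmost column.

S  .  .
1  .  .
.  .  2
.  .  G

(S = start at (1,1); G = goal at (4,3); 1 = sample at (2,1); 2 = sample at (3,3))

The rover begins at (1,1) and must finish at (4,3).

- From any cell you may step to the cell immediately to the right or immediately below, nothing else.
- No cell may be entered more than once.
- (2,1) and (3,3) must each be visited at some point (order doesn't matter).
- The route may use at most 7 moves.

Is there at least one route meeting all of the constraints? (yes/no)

One route that works: (1,1) → (2,1) → (3,1) → (3,2) → (3,3) → (4,3).

yes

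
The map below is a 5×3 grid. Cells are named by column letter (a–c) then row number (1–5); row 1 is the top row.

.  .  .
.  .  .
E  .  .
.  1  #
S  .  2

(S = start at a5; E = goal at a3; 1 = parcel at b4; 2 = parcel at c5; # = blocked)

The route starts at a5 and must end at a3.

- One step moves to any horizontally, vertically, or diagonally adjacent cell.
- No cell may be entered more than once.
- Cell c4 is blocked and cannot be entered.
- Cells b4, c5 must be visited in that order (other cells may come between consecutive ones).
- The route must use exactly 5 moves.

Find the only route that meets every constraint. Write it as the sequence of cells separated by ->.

The waypoints must appear in the order b4, c5, with no cell reused.
Route from a5: up-right to b4, down-right to c5, left to b5, up-left to a4, up to a3 — 5 moves in all.
Check: order respected (1 at step 1, 2 at step 2); 5 moves as required.

a5 -> b4 -> c5 -> b5 -> a4 -> a3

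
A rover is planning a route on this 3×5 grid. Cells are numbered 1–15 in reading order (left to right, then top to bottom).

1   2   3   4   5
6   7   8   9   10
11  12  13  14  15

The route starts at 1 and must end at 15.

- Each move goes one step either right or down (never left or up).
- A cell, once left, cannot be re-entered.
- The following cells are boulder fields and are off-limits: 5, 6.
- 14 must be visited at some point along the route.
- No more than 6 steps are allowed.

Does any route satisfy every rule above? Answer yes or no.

yes

One route that works: 1 → 2 → 7 → 12 → 13 → 14 → 15.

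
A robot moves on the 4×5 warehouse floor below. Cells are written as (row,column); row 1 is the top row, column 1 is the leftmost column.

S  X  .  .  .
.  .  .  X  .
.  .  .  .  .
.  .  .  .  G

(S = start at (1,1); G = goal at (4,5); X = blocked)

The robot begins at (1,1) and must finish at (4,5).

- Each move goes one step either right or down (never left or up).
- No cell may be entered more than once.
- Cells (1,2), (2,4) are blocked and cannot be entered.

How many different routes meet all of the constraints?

12

A right/down-only route from (1,1) to (4,5) makes exactly 3 down-moves and 4 right-moves in some order.
With no other constraints that would be C(7,3) = 35 routes.
Subtract routes through each blocked cell (inclusion–exclusion for overlaps): − through (1,2): 20 − through (2,4): 12 + through (1,2)&(2,4): 9 → 12.
That gives 12 routes.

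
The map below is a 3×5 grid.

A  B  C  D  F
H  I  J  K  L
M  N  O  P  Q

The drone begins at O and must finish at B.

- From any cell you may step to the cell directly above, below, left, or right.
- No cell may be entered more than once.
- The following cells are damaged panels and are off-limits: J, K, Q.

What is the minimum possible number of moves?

3

The Manhattan distance from O to B is |3−1| + |3−2| = 3, so at least 3 moves are needed.
A route of 3 moves achieves this: O → N → I → B.
Since 3 matches the lower bound, it is optimal.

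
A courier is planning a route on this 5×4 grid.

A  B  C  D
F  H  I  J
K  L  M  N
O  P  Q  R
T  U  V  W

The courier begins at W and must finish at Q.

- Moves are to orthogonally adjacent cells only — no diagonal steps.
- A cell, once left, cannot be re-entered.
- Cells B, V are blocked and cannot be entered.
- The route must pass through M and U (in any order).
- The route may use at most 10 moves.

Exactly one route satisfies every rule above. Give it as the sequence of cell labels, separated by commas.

W, R, N, M, L, K, O, T, U, P, Q

Any route must reach M and U and still end at Q within 10 moves, so the order of the required stops is forced.
Route from W: up 2 to N, left 3 to K, down 2 to T, right 1 to U, up 1 to P, right 1 to Q — 10 moves in all.
Check: all required cells visited; 10 ≤ 10 moves.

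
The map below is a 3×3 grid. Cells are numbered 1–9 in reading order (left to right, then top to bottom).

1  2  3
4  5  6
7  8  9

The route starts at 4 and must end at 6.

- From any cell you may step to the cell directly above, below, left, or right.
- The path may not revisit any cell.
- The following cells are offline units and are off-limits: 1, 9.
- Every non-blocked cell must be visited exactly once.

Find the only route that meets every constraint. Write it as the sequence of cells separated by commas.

4, 7, 8, 5, 2, 3, 6

Need to visit all 7 open cells exactly once, starting at 4 and ending at 6.
Cell 2 has only two open neighbours (5 and 3), so the path must pass straight through it: one of those is the cell it's entered from and the other is where it exits.
Route from 4: down 1 to 7, right 1 to 8, up 2 to 2, right 1 to 3, down 1 to 6 — 6 moves in all.
Check: all 7 open cells covered.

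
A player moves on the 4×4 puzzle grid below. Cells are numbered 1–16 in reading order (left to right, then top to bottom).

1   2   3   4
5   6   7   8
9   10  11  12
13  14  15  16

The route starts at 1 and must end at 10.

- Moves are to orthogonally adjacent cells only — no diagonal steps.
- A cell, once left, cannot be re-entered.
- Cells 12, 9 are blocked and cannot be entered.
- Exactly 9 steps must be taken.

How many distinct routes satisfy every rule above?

3

Need simple routes of exactly 9 moves from 1 to 10 (Manhattan distance 3, so 3 moves are spent on a detour and 3 undoing it).
Enumerating: 1 5 6 2 3 7 11 15 14 10 | 1 5 6 2 3 4 8 7 11 10 | 1 2 3 4 8 7 11 15 14 10.
That gives 3 routes.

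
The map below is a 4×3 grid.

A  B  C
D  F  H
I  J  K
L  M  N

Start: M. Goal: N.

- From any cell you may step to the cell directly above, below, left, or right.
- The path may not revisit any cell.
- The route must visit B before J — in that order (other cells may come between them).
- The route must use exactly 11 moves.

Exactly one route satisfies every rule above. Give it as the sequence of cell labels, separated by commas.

The waypoints must appear in the order B, J, with no cell reused.
Route from M: left 1 to L, up 3 to A, right 2 to C, down 1 to H, left 1 to F, down 1 to J, right 1 to K, down 1 to N — 11 moves in all.
Check: order respected (B at step 5, J at step 9); 11 moves as required.

M, L, I, D, A, B, C, H, F, J, K, N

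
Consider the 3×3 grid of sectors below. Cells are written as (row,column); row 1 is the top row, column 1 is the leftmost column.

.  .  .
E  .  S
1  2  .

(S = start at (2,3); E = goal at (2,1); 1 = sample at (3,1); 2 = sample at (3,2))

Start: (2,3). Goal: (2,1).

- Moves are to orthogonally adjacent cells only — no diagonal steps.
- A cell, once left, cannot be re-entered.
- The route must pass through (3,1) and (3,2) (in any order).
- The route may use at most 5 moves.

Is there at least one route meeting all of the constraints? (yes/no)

yes

One route that works: (2,3) → (3,3) → (3,2) → (3,1) → (2,1).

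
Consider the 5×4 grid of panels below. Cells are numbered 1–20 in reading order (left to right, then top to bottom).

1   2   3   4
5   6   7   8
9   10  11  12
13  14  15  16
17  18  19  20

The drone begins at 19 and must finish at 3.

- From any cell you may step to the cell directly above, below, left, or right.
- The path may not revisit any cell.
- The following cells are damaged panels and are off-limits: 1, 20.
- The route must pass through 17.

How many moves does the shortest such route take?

Any route passes through 17 somewhere between 19 and 3. Summing Manhattan distances along the two legs (19 → 17 → 3) gives a lower bound of 2 + 6 = 8 moves.
A route of 8 moves achieves this: 19 → 18 → 17 → 13 → 9 → 5 → 6 → 2 → 3.
Since 8 matches the lower bound, it is optimal.

8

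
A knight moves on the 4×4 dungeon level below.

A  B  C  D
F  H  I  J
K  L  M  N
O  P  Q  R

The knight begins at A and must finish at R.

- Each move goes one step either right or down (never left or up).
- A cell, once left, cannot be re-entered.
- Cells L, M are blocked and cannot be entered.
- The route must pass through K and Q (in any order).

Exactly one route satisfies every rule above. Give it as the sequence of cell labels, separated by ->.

A -> F -> K -> O -> P -> Q -> R

Moves only go right or down, so the column and row indices never decrease.
Route from A: 3× down (reaching O), 3× right (reaching R) — 6 moves in all.
Check: all required cells visited.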